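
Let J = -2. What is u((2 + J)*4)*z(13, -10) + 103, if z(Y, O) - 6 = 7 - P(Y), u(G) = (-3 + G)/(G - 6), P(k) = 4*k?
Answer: 167/2 ≈ 83.500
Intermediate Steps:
u(G) = (-3 + G)/(-6 + G)
z(Y, O) = 13 - 4*Y (z(Y, O) = 6 + (7 - 4*Y) = 13 - 4*Y)
u((2 + J)*4)*z(13, -10) + 103 = ((-3 + (2 - 2)*4)/(-6 + (2 - 2)*4))*(13 - 4*13) + 103 = ((-3 + 0*4)/(-6 + 0*4))*(13 - 52) + 103 = ((-3 + 0)/(-6 + 0))*(-39) + 103 = (-3/(-6))*(-39) + 103 = -⅙*(-3)*(-39) + 103 = (½)*(-39) + 103 = -39/2 + 103 = 167/2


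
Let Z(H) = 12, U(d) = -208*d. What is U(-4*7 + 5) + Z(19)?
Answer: 4796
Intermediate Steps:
U(-4*7 + 5) + Z(19) = -208*(-4*7 + 5) + 12 = -208*(-28 + 5) + 12 = -208*(-23) + 12 = 4784 + 12 = 4796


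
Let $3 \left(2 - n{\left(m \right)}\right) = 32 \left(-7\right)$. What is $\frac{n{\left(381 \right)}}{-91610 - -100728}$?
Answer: $\frac{115}{13677} \approx 0.0084083$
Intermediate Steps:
$n{\left(m \right)} = \frac{230}{3}$ ($n{\left(m \right)} = 2 - \frac{32 \left(-7\right)}{3} = 2 - - \frac{224}{3} = 2 + \frac{224}{3} = \frac{230}{3}$)
$\frac{n{\left(381 \right)}}{-91610 - -100728} = \frac{230}{3 \left(-91610 - -100728\right)} = \frac{230}{3 \left(-91610 + 100728\right)} = \frac{230}{3 \cdot 9118} = \frac{230}{3} \cdot \frac{1}{9118} = \frac{115}{13677}$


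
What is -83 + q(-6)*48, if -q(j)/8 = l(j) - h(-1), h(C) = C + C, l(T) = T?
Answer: 1453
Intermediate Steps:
h(C) = 2*C
q(j) = -16 - 8*j (q(j) = -8*(j - 2*(-1)) = -8*(j - 1*(-2)) = -8*(j + 2) = -8*(2 + j) = -16 - 8*j)
-83 + q(-6)*48 = -83 + (-16 - 8*(-6))*48 = -83 + (-16 + 48)*48 = -83 + 32*48 = -83 + 1536 = 1453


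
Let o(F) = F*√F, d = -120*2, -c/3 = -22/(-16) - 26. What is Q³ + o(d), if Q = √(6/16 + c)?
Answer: 891*√33/8 - 960*I*√15 ≈ 639.8 - 3718.1*I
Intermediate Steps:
c = 591/8 (c = -3*(-22/(-16) - 26) = -3*(-22*(-1/16) - 26) = -3*(11/8 - 26) = -3*(-197/8) = 591/8 ≈ 73.875)
d = -240
o(F) = F^(3/2)
Q = 3*√33/2 (Q = √(6/16 + 591/8) = √(6*(1/16) + 591/8) = √(3/8 + 591/8) = √(297/4) = 3*√33/2 ≈ 8.6169)
Q³ + o(d) = (3*√33/2)³ + (-240)^(3/2) = 891*√33/8 - 960*I*√15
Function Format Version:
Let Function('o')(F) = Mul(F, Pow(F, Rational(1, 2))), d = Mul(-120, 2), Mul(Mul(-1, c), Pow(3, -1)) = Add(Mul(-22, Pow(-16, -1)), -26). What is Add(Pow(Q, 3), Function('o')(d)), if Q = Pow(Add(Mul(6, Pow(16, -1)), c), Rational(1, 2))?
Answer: Add(Mul(Rational(891, 8), Pow(33, Rational(1, 2))), Mul(-960, I, Pow(15, Rational(1, 2)))) ≈ Add(639.80, Mul(-3718.1, I))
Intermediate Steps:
c = Rational(591, 8) (c = Mul(-3, Add(Mul(-22, Pow(-16, -1)), -26)) = Mul(-3, Add(Mul(-22, Rational(-1, 16)), -26)) = Mul(-3, Add(Rational(11, 8), -26)) = Mul(-3, Rational(-197, 8)) = Rational(591, 8) ≈ 73.875)
d = -240
Function('o')(F) = Pow(F, Rational(3, 2))
Q = Mul(Rational(3, 2), Pow(33, Rational(1, 2))) (Q = Pow(Add(Mul(6, Pow(16, -1)), Rational(591, 8)), Rational(1, 2)) = Pow(Add(Mul(6, Rational(1, 16)), Rational(591, 8)), Rational(1, 2)) = Pow(Add(Rational(3, 8), Rational(591, 8)), Rational(1, 2)) = Pow(Rational(297, 4), Rational(1, 2)) = Mul(Rational(3, 2), Pow(33, Rational(1, 2))) ≈ 8.6169)
Add(Pow(Q, 3), Function('o')(d)) = Add(Pow(Mul(Rational(3, 2), Pow(33, Rational(1, 2))), 3), Pow(-240, Rational(3, 2))) = Add(Mul(Rational(891, 8), Pow(33, Rational(1, 2))), Mul(-960, I, Pow(15, Rational(1, 2))))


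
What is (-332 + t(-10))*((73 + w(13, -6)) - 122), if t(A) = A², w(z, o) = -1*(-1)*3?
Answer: 10672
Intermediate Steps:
w(z, o) = 3 (w(z, o) = 1*3 = 3)
(-332 + t(-10))*((73 + w(13, -6)) - 122) = (-332 + (-10)²)*((73 + 3) - 122) = (-332 + 100)*(76 - 122) = -232*(-46) = 10672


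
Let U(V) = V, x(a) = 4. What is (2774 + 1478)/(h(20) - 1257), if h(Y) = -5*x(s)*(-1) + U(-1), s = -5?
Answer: -2126/619 ≈ -3.4346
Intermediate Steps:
h(Y) = 19 (h(Y) = -5*4*(-1) - 1 = -20*(-1) - 1 = 20 - 1 = 19)
(2774 + 1478)/(h(20) - 1257) = (2774 + 1478)/(19 - 1257) = 4252/(-1238) = 4252*(-1/1238) = -2126/619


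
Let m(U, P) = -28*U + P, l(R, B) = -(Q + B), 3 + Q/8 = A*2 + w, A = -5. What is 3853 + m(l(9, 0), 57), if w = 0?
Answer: 998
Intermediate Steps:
Q = -104 (Q = -24 + 8*(-5*2 + 0) = -24 + 8*(-10 + 0) = -24 + 8*(-10) = -24 - 80 = -104)
l(R, B) = 104 - B (l(R, B) = -(-104 + B) = 104 - B)
m(U, P) = P - 28*U
3853 + m(l(9, 0), 57) = 3853 + (57 - 28*(104 - 1*0)) = 3853 + (57 - 28*(104 + 0)) = 3853 + (57 - 28*104) = 3853 + (57 - 2912) = 3853 - 2855 = 998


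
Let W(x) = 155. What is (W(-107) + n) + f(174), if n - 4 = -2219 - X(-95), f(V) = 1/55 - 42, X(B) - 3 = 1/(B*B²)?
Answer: -19852346639/9431125 ≈ -2105.0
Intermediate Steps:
X(B) = 3 + B⁻³ (X(B) = 3 + 1/(B*B²) = 3 + 1/(B³) = 3 + B⁻³)
f(V) = -2309/55 (f(V) = 1/55 - 42 = -2309/55)
n = -1901657749/857375 (n = 4 + (-2219 - (3 + (-95)⁻³)) = 4 + (-2219 - (3 - 1/857375)) = 4 + (-2219 - 1*2572124/857375) = 4 + (-2219 - 2572124/857375) = 4 - 1905087249/857375 = -1901657749/857375 ≈ -2218.0)
(W(-107) + n) + f(174) = (155 - 1901657749/857375) - 2309/55 = -1768764624/857375 - 2309/55 = -19852346639/9431125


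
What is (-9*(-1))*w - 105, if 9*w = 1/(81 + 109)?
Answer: -19949/190 ≈ -104.99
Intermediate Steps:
w = 1/1710 (w = 1/(9*(81 + 109)) = (⅑)/190 = (⅑)*(1/190) = 1/1710 ≈ 0.00058480)
(-9*(-1))*w - 105 = -9*(-1)*(1/1710) - 105 = 9*(1/1710) - 105 = 1/190 - 105 = -19949/190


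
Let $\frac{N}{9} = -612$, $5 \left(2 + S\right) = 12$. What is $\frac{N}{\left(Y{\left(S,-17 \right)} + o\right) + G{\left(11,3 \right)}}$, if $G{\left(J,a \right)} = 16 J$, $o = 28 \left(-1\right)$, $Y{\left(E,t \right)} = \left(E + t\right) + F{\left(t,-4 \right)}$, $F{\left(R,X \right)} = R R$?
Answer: $- \frac{13770}{1051} \approx -13.102$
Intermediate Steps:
$S = \frac{2}{5}$ ($S = -2 + \frac{1}{5} \cdot 12 = -2 + \frac{12}{5} = \frac{2}{5} \approx 0.4$)
$N = -5508$ ($N = 9 \left(-612\right) = -5508$)
$F{\left(R,X \right)} = R^{2}$
$Y{\left(E,t \right)} = E + t + t^{2}$ ($Y{\left(E,t \right)} = \left(E + t\right) + t^{2} = E + t + t^{2}$)
$o = -28$
$\frac{N}{\left(Y{\left(S,-17 \right)} + o\right) + G{\left(11,3 \right)}} = - \frac{5508}{\left(\left(\frac{2}{5} - 17 + \left(-17\right)^{2}\right) - 28\right) + 16 \cdot 11} = - \frac{5508}{\left(\left(\frac{2}{5} - 17 + 289\right) - 28\right) + 176} = - \frac{5508}{\left(\frac{1362}{5} - 28\right) + 176} = - \frac{5508}{\frac{1222}{5} + 176} = - \frac{5508}{\frac{2102}{5}} = \left(-5508\right) \frac{5}{2102} = - \frac{13770}{1051}$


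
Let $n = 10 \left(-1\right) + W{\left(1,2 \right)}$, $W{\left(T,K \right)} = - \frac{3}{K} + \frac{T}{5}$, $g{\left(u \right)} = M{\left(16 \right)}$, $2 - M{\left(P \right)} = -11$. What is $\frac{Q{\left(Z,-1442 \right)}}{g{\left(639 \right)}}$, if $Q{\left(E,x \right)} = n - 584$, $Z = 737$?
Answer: $- \frac{5953}{130} \approx -45.792$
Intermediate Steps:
$M{\left(P \right)} = 13$ ($M{\left(P \right)} = 2 - -11 = 2 + 11 = 13$)
$g{\left(u \right)} = 13$
$W{\left(T,K \right)} = - \frac{3}{K} + \frac{T}{5}$ ($W{\left(T,K \right)} = - \frac{3}{K} + T \frac{1}{5} = - \frac{3}{K} + \frac{T}{5}$)
$n = - \frac{113}{10}$ ($n = 10 \left(-1\right) + \left(- \frac{3}{2} + \frac{1}{5} \cdot 1\right) = -10 + \left(\left(-3\right) \frac{1}{2} + \frac{1}{5}\right) = -10 + \left(- \frac{3}{2} + \frac{1}{5}\right) = -10 - \frac{13}{10} = - \frac{113}{10} \approx -11.3$)
$Q{\left(E,x \right)} = - \frac{5953}{10}$ ($Q{\left(E,x \right)} = - \frac{113}{10} - 584 = - \frac{5953}{10}$)
$\frac{Q{\left(Z,-1442 \right)}}{g{\left(639 \right)}} = - \frac{5953}{10 \cdot 13} = \left(- \frac{5953}{10}\right) \frac{1}{13} = - \frac{5953}{130}$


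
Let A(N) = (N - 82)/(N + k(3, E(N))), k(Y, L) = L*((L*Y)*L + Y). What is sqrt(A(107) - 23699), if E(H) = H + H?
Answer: I*sqrt(20486949540074459214)/29401781 ≈ 153.94*I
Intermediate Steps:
E(H) = 2*H
k(Y, L) = L*(Y + Y*L**2) (k(Y, L) = L*(Y*L**2 + Y) = L*(Y + Y*L**2))
A(N) = (-82 + N)/(N + 6*N*(1 + 4*N**2)) (A(N) = (N - 82)/(N + (2*N)*3*(1 + (2*N)**2)) = (-82 + N)/(N + (2*N)*3*(1 + 4*N**2)) = (-82 + N)/(N + 6*N*(1 + 4*N**2)))
sqrt(A(107) - 23699) = sqrt((-82 + 107)/(107*(7 + 24*107**2)) - 23699) = sqrt((1/107)*25/(7 + 24*11449) - 23699) = sqrt((1/107)*25/(7 + 274776) - 23699) = sqrt((1/107)*25/274783 - 23699) = sqrt((1/107)*(1/274783)*25 - 23699) = sqrt(25/29401781 - 23699) = sqrt(-696792807894/29401781) = I*sqrt(20486949540074459214)/29401781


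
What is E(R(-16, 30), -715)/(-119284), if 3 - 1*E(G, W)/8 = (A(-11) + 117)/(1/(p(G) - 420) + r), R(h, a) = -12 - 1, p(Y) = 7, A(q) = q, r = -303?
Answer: -209599/932949985 ≈ -0.00022466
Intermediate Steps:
R(h, a) = -13
E(G, W) = 838396/31285 (E(G, W) = 24 - 8*(-11 + 117)/(1/(7 - 420) - 303) = 24 - 848/(1/(-413) - 303) = 24 - 848/(-1/413 - 303) = 24 - 848/(-125140/413) = 24 - 848*(-413)/125140 = 24 - 8*(-21889/62570) = 24 + 87556/31285 = 838396/31285)
E(R(-16, 30), -715)/(-119284) = (838396/31285)/(-119284) = (838396/31285)*(-1/119284) = -209599/932949985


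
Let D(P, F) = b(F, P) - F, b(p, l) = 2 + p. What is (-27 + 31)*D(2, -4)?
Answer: 8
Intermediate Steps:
D(P, F) = 2 (D(P, F) = (2 + F) - F = 2)
(-27 + 31)*D(2, -4) = (-27 + 31)*2 = 4*2 = 8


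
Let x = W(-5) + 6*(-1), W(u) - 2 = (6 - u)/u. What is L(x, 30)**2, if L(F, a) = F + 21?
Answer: 5476/25 ≈ 219.04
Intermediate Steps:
W(u) = 2 + (6 - u)/u
x = -31/5 (x = (6 - 5)/(-5) + 6*(-1) = -1/5*1 - 6 = -1/5 - 6 = -31/5 ≈ -6.2000)
L(F, a) = 21 + F
L(x, 30)**2 = (21 - 31/5)**2 = (74/5)**2 = 5476/25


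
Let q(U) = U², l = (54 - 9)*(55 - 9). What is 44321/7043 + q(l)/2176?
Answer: 7568748299/3831392 ≈ 1975.5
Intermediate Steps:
l = 2070 (l = 45*46 = 2070)
44321/7043 + q(l)/2176 = 44321/7043 + 2070²/2176 = 44321*(1/7043) + 4284900*(1/2176) = 44321/7043 + 1071225/544 = 7568748299/3831392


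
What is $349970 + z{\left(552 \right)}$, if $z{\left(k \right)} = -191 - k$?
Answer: $349227$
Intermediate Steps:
$349970 + z{\left(552 \right)} = 349970 - 743 = 349227$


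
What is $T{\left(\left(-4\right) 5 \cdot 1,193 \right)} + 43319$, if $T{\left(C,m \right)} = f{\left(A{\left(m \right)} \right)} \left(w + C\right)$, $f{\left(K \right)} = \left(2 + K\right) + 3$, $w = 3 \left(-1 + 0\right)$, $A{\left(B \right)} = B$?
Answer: $38765$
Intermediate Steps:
$w = -3$ ($w = 3 \left(-1\right) = -3$)
$f{\left(K \right)} = 5 + K$
$T{\left(C,m \right)} = \left(-3 + C\right) \left(5 + m\right)$ ($T{\left(C,m \right)} = \left(5 + m\right) \left(-3 + C\right) = \left(-3 + C\right) \left(5 + m\right)$)
$T{\left(\left(-4\right) 5 \cdot 1,193 \right)} + 43319 = \left(-3 + \left(-4\right) 5 \cdot 1\right) \left(5 + 193\right) + 43319 = \left(-3 - 20\right) 198 + 43319 = \left(-23\right) 198 + 43319 = -4554 + 43319 = 38765$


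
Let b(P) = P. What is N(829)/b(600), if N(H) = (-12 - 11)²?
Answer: 529/600 ≈ 0.88167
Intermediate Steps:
N(H) = 529 (N(H) = (-23)² = 529)
N(829)/b(600) = 529/600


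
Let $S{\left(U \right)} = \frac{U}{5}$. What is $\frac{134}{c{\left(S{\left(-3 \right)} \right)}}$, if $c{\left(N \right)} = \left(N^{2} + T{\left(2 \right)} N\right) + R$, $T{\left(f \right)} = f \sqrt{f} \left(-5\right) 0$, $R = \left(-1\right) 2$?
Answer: $- \frac{3350}{41} \approx -81.707$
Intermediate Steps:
$S{\left(U \right)} = \frac{U}{5}$ ($S{\left(U \right)} = U \frac{1}{5} = \frac{U}{5}$)
$R = -2$
$T{\left(f \right)} = 0$ ($T{\left(f \right)} = f^{\frac{3}{2}} \left(-5\right) 0 = - 5 f^{\frac{3}{2}} \cdot 0 = 0$)
$c{\left(N \right)} = -2 + N^{2}$ ($c{\left(N \right)} = \left(N^{2} + 0 N\right) - 2 = \left(N^{2} + 0\right) - 2 = N^{2} - 2 = -2 + N^{2}$)
$\frac{134}{c{\left(S{\left(-3 \right)} \right)}} = \frac{134}{-2 + \left(\frac{1}{5} \left(-3\right)\right)^{2}} = \frac{134}{-2 + \left(- \frac{3}{5}\right)^{2}} = \frac{134}{-2 + \frac{9}{25}} = \frac{134}{- \frac{41}{25}} = 134 \left(- \frac{25}{41}\right) = - \frac{3350}{41}$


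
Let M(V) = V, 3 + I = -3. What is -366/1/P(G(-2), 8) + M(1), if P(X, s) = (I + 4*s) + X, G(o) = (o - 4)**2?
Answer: -22691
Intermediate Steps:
I = -6 (I = -3 - 3 = -6)
G(o) = (-4 + o)**2
P(X, s) = -6 + X + 4*s (P(X, s) = (-6 + 4*s) + X = -6 + X + 4*s)
-366/1/P(G(-2), 8) + M(1) = -366/1/(-6 + (-4 - 2)**2 + 4*8) + 1 = -366/1/(-6 + (-6)**2 + 32) + 1 = -366/1/(-6 + 36 + 32) + 1 = -366/1/62 + 1 = -366/(1/62) + 1 = 62*(-366) + 1 = -22692 + 1 = -22691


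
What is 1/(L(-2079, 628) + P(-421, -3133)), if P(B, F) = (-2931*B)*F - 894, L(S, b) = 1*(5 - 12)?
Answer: -1/3865969384 ≈ -2.5867e-10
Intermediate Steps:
L(S, b) = -7 (L(S, b) = 1*(-7) = -7)
P(B, F) = -894 - 2931*B*F (P(B, F) = -2931*B*F - 894 = -894 - 2931*B*F)
1/(L(-2079, 628) + P(-421, -3133)) = 1/(-7 + (-894 - 2931*(-421)*(-3133))) = 1/(-7 + (-894 - 3865968483)) = 1/(-7 - 3865969377) = 1/(-3865969384) = -1/3865969384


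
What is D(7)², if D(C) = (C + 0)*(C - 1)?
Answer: 1764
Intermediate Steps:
D(C) = C*(-1 + C)
D(7)² = (7*(-1 + 7))² = (7*6)² = 42² = 1764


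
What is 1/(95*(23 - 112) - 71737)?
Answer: -1/80192 ≈ -1.2470e-5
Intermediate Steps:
1/(95*(23 - 112) - 71737) = 1/(95*(-89) - 71737) = 1/(-8455 - 71737) = 1/(-80192) = -1/80192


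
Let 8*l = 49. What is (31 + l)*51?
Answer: 15147/8 ≈ 1893.4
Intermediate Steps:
l = 49/8 (l = (⅛)*49 = 49/8 ≈ 6.1250)
(31 + l)*51 = (31 + 49/8)*51 = (297/8)*51 = 15147/8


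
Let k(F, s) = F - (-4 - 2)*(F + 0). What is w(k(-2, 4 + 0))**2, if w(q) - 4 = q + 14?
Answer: 16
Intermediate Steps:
k(F, s) = 7*F (k(F, s) = F - (-6)*F = F + 6*F = 7*F)
w(q) = 18 + q (w(q) = 4 + (q + 14) = 4 + (14 + q) = 18 + q)
w(k(-2, 4 + 0))**2 = (18 + 7*(-2))**2 = (18 - 14)**2 = 4**2 = 16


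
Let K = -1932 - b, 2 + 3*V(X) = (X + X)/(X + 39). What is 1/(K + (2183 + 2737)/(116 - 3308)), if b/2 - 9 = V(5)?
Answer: -1463/2853376 ≈ -0.00051273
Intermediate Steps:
V(X) = -2/3 + 2*X/(3*(39 + X)) (V(X) = -2/3 + ((X + X)/(X + 39))/3 = -2/3 + ((2*X)/(39 + X))/3 = -2/3 + (2*X/(39 + X))/3 = -2/3 + 2*X/(3*(39 + X)))
b = 185/11 (b = 18 + 2*(-26/(39 + 5)) = 18 + 2*(-26/44) = 18 + 2*(-26*1/44) = 18 + 2*(-13/22) = 18 - 13/11 = 185/11 ≈ 16.818)
K = -21437/11 (K = -1932 - 1*185/11 = -1932 - 185/11 = -21437/11 ≈ -1948.8)
1/(K + (2183 + 2737)/(116 - 3308)) = 1/(-21437/11 + (2183 + 2737)/(116 - 3308)) = 1/(-21437/11 + 4920/(-3192)) = 1/(-21437/11 + 4920*(-1/3192)) = 1/(-21437/11 - 205/133) = 1/(-2853376/1463) = -1463/2853376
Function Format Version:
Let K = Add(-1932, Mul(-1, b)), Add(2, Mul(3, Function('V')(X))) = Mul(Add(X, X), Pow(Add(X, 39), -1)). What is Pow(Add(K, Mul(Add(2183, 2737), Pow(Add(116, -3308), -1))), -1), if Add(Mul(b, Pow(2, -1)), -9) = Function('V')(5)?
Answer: Rational(-1463, 2853376) ≈ -0.00051273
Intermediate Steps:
Function('V')(X) = Add(Rational(-2, 3), Mul(Rational(2, 3), X, Pow(Add(39, X), -1))) (Function('V')(X) = Add(Rational(-2, 3), Mul(Rational(1, 3), Mul(Add(X, X), Pow(Add(X, 39), -1)))) = Add(Rational(-2, 3), Mul(Rational(1, 3), Mul(Mul(2, X), Pow(Add(39, X), -1)))) = Add(Rational(-2, 3), Mul(Rational(1, 3), Mul(2, X, Pow(Add(39, X), -1)))) = Add(Rational(-2, 3), Mul(Rational(2, 3), X, Pow(Add(39, X), -1))))
b = Rational(185, 11) (b = Add(18, Mul(2, Mul(-26, Pow(Add(39, 5), -1)))) = Add(18, Mul(2, Mul(-26, Pow(44, -1)))) = Add(18, Mul(2, Mul(-26, Rational(1, 44)))) = Add(18, Mul(2, Rational(-13, 22))) = Add(18, Rational(-13, 11)) = Rational(185, 11) ≈ 16.818)
K = Rational(-21437, 11) (K = Add(-1932, Mul(-1, Rational(185, 11))) = Add(-1932, Rational(-185, 11)) = Rational(-21437, 11) ≈ -1948.8)
Pow(Add(K, Mul(Add(2183, 2737), Pow(Add(116, -3308), -1))), -1) = Pow(Add(Rational(-21437, 11), Mul(Add(2183, 2737), Pow(Add(116, -3308), -1))), -1) = Pow(Add(Rational(-21437, 11), Mul(4920, Pow(-3192, -1))), -1) = Pow(Add(Rational(-21437, 11), Mul(4920, Rational(-1, 3192))), -1) = Pow(Add(Rational(-21437, 11), Rational(-205, 133)), -1) = Pow(Rational(-2853376, 1463), -1) = Rational(-1463, 2853376)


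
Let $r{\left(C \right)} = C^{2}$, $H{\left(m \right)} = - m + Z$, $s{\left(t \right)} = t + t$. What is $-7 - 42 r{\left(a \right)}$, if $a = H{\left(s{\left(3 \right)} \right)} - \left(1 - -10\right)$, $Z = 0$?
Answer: $-12145$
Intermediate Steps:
$s{\left(t \right)} = 2 t$
$H{\left(m \right)} = - m$ ($H{\left(m \right)} = - m + 0 = - m$)
$a = -17$ ($a = - 2 \cdot 3 - \left(1 - -10\right) = \left(-1\right) 6 - \left(1 + 10\right) = -6 - 11 = -17$)
$-7 - 42 r{\left(a \right)} = -7 - 42 \left(-17\right)^{2} = -7 - 12138 = -12145$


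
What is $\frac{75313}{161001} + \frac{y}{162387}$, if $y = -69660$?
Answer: $\frac{112724719}{2904941043} \approx 0.038804$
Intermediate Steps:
$\frac{75313}{161001} + \frac{y}{162387} = \frac{75313}{161001} - \frac{69660}{162387} = 75313 \cdot \frac{1}{161001} - \frac{7740}{18043} = \frac{75313}{161001} - \frac{7740}{18043} = \frac{112724719}{2904941043}$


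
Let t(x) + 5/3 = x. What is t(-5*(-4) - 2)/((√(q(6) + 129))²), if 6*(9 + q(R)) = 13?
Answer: 98/733 ≈ 0.13370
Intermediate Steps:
t(x) = -5/3 + x
q(R) = -41/6 (q(R) = -9 + (⅙)*13 = -9 + 13/6 = -41/6)
t(-5*(-4) - 2)/((√(q(6) + 129))²) = (-5/3 + (-5*(-4) - 2))/((√(-41/6 + 129))²) = (-5/3 + (20 - 2))/((√(733/6))²) = (-5/3 + 18)/((√4398/6)²) = 49/(3*(733/6)) = (49/3)*(6/733) = 98/733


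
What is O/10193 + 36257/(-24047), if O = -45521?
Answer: -1464211088/245111071 ≈ -5.9737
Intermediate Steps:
O/10193 + 36257/(-24047) = -45521/10193 + 36257/(-24047) = -45521*1/10193 + 36257*(-1/24047) = -45521/10193 - 36257/24047 = -1464211088/245111071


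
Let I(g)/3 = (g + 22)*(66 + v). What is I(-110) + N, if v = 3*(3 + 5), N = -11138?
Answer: -34898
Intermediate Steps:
v = 24 (v = 3*8 = 24)
I(g) = 5940 + 270*g (I(g) = 3*((g + 22)*(66 + 24)) = 3*((22 + g)*90) = 3*(1980 + 90*g) = 5940 + 270*g)
I(-110) + N = (5940 + 270*(-110)) - 11138 = (5940 - 29700) - 11138 = -23760 - 11138 = -34898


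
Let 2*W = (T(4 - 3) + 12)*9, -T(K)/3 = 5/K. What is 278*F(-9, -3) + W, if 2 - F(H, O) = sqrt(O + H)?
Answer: 1085/2 - 556*I*sqrt(3) ≈ 542.5 - 963.02*I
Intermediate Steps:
F(H, O) = 2 - sqrt(H + O) (F(H, O) = 2 - sqrt(O + H) = 2 - sqrt(H + O))
T(K) = -15/K
W = -27/2 (W = ((-15/(4 - 3) + 12)*9)/2 = ((-15/1 + 12)*9)/2 = ((-15*1 + 12)*9)/2 = ((-15 + 12)*9)/2 = (-3*9)/2 = (1/2)*(-27) = -27/2 ≈ -13.500)
278*F(-9, -3) + W = 278*(2 - sqrt(-9 - 3)) - 27/2 = 278*(2 - sqrt(-12)) - 27/2 = 278*(2 - 2*I*sqrt(3)) - 27/2 = (556 - 556*I*sqrt(3)) - 27/2 = 1085/2 - 556*I*sqrt(3)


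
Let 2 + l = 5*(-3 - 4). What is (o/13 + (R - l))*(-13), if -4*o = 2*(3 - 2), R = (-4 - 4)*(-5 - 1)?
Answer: -2209/2 ≈ -1104.5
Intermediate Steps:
R = 48 (R = -8*(-6) = 48)
l = -37 (l = -2 + 5*(-3 - 4) = -2 + 5*(-7) = -2 - 35 = -37)
o = -1/2 (o = -(3 - 2)/2 = -1/2 ≈ -0.50000)
(o/13 + (R - l))*(-13) = (-1/2/13 + (48 - 1*(-37)))*(-13) = (-1/2*1/13 + (48 + 37))*(-13) = (-1/26 + 85)*(-13) = (2209/26)*(-13) = -2209/2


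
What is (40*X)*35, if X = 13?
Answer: 18200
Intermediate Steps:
(40*X)*35 = (40*13)*35 = 520*35 = 18200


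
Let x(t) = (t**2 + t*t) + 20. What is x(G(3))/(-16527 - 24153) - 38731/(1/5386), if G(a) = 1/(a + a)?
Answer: -152749046752201/732240 ≈ -2.0861e+8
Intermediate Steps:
G(a) = 1/(2*a)
x(t) = 20 + 2*t**2 (x(t) = (t**2 + t**2) + 20 = 2*t**2 + 20 = 20 + 2*t**2)
x(G(3))/(-16527 - 24153) - 38731/(1/5386) = (20 + 2*((1/2)/3)**2)/(-16527 - 24153) - 38731/(1/5386) = (20 + 2*((1/2)*(1/3))**2)/(-40680) - 38731/1/5386 = (20 + 2*(1/6)**2)*(-1/40680) - 38731*5386 = (20 + 2*(1/36))*(-1/40680) - 208605166 = (20 + 1/18)*(-1/40680) - 208605166 = (361/18)*(-1/40680) - 208605166 = -361/732240 - 208605166 = -152749046752201/732240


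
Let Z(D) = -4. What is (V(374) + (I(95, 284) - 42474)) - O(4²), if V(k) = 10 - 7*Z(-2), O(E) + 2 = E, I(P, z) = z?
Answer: -42166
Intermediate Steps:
O(E) = -2 + E
V(k) = 38 (V(k) = 10 - 7*(-4) = 10 + 28 = 38)
(V(374) + (I(95, 284) - 42474)) - O(4²) = (38 + (284 - 42474)) - (-2 + 4²) = (38 - 42190) - (-2 + 16) = -42152 - 1*14 = -42152 - 14 = -42166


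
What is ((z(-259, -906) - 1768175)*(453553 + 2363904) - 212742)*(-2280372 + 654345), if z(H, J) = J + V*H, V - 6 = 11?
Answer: 8124793701192499110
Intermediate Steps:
V = 17 (V = 6 + 11 = 17)
z(H, J) = J + 17*H
((z(-259, -906) - 1768175)*(453553 + 2363904) - 212742)*(-2280372 + 654345) = (((-906 + 17*(-259)) - 1768175)*(453553 + 2363904) - 212742)*(-2280372 + 654345) = (((-906 - 4403) - 1768175)*2817457 - 212742)*(-1626027) = ((-5309 - 1768175)*2817457 - 212742)*(-1626027) = (-1773484*2817457 - 212742)*(-1626027) = (-4996714910188 - 212742)*(-1626027) = -4996715122930*(-1626027) = 8124793701192499110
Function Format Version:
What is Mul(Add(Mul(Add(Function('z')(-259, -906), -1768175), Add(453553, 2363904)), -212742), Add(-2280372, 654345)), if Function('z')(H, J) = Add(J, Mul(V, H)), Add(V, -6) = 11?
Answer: 8124793701192499110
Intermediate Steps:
V = 17 (V = Add(6, 11) = 17)
Function('z')(H, J) = Add(J, Mul(17, H))
Mul(Add(Mul(Add(Function('z')(-259, -906), -1768175), Add(453553, 2363904)), -212742), Add(-2280372, 654345)) = Mul(Add(Mul(Add(Add(-906, Mul(17, -259)), -1768175), Add(453553, 2363904)), -212742), Add(-2280372, 654345)) = Mul(Add(Mul(Add(Add(-906, -4403), -1768175), 2817457), -212742), -1626027) = Mul(Add(Mul(Add(-5309, -1768175), 2817457), -212742), -1626027) = Mul(Add(Mul(-1773484, 2817457), -212742), -1626027) = Mul(Add(-4996714910188, -212742), -1626027) = Mul(-4996715122930, -1626027) = 8124793701192499110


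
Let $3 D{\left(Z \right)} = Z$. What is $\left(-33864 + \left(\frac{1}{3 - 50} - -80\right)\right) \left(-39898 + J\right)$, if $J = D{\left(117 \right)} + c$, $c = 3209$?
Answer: $\frac{58194665850}{47} \approx 1.2382 \cdot 10^{9}$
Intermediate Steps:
$D{\left(Z \right)} = \frac{Z}{3}$
$J = 3248$ ($J = \frac{1}{3} \cdot 117 + 3209 = 39 + 3209 = 3248$)
$\left(-33864 + \left(\frac{1}{3 - 50} - -80\right)\right) \left(-39898 + J\right) = \left(-33864 + \left(\frac{1}{3 - 50} - -80\right)\right) \left(-39898 + 3248\right) = \left(-33864 + \left(\frac{1}{-47} + 80\right)\right) \left(-36650\right) = \left(-33864 + \left(- \frac{1}{47} + 80\right)\right) \left(-36650\right) = \left(-33864 + \frac{3759}{47}\right) \left(-36650\right) = \left(- \frac{1587849}{47}\right) \left(-36650\right) = \frac{58194665850}{47}$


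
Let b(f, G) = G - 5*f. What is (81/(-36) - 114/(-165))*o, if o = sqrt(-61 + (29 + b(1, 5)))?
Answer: -343*I*sqrt(2)/55 ≈ -8.8195*I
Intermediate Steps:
o = 4*I*sqrt(2) (o = sqrt(-61 + (29 + (5 - 5*1))) = sqrt(-61 + (29 + (5 - 5))) = sqrt(-61 + (29 + 0)) = sqrt(-61 + 29) = sqrt(-32) = 4*I*sqrt(2) ≈ 5.6569*I)
(81/(-36) - 114/(-165))*o = (81/(-36) - 114/(-165))*(4*I*sqrt(2)) = (81*(-1/36) - 114*(-1/165))*(4*I*sqrt(2)) = (-9/4 + 38/55)*(4*I*sqrt(2)) = -343*I*sqrt(2)/55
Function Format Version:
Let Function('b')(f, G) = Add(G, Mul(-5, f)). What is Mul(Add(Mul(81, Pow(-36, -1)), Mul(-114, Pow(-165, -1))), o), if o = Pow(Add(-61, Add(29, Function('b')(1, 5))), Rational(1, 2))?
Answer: Mul(Rational(-343, 55), I, Pow(2, Rational(1, 2))) ≈ Mul(-8.8195, I)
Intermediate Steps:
o = Mul(4, I, Pow(2, Rational(1, 2))) (o = Pow(Add(-61, Add(29, Add(5, Mul(-5, 1)))), Rational(1, 2)) = Pow(Add(-61, Add(29, Add(5, -5))), Rational(1, 2)) = Pow(Add(-61, Add(29, 0)), Rational(1, 2)) = Pow(Add(-61, 29), Rational(1, 2)) = Pow(-32, Rational(1, 2)) = Mul(4, I, Pow(2, Rational(1, 2))) ≈ Mul(5.6569, I))
Mul(Add(Mul(81, Pow(-36, -1)), Mul(-114, Pow(-165, -1))), o) = Mul(Add(Mul(81, Pow(-36, -1)), Mul(-114, Pow(-165, -1))), Mul(4, I, Pow(2, Rational(1, 2)))) = Mul(Add(Mul(81, Rational(-1, 36)), Mul(-114, Rational(-1, 165))), Mul(4, I, Pow(2, Rational(1, 2)))) = Mul(Add(Rational(-9, 4), Rational(38, 55)), Mul(4, I, Pow(2, Rational(1, 2)))) = Mul(Rational(-343, 220), Mul(4, I, Pow(2, Rational(1, 2)))) = Mul(Rational(-343, 55), I, Pow(2, Rational(1, 2)))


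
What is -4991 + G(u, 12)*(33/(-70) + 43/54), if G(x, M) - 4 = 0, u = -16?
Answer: -4715267/945 ≈ -4989.7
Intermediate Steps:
G(x, M) = 4 (G(x, M) = 4 + 0 = 4)
-4991 + G(u, 12)*(33/(-70) + 43/54) = -4991 + 4*(33/(-70) + 43/54) = -4991 + 4*(33*(-1/70) + 43*(1/54)) = -4991 + 4*(-33/70 + 43/54) = -4991 + 4*(307/945) = -4991 + 1228/945 = -4715267/945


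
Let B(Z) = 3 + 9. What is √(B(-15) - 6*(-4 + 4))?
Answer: 2*√3 ≈ 3.4641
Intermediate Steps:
B(Z) = 12
√(B(-15) - 6*(-4 + 4)) = √(12 - 6*(-4 + 4)) = √(12 - 6*0) = √(12 + 0) = √12 = 2*√3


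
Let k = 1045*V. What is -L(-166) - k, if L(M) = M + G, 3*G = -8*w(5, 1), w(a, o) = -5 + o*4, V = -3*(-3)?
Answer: -27725/3 ≈ -9241.7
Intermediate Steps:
V = 9
w(a, o) = -5 + 4*o
k = 9405 (k = 1045*9 = 9405)
G = 8/3 (G = (-8*(-5 + 4*1))/3 = (-8*(-5 + 4))/3 = (-8*(-1))/3 = (⅓)*8 = 8/3 ≈ 2.6667)
L(M) = 8/3 + M (L(M) = M + 8/3 = 8/3 + M)
-L(-166) - k = -(8/3 - 166) - 1*9405 = -1*(-490/3) - 9405 = 490/3 - 9405 = -27725/3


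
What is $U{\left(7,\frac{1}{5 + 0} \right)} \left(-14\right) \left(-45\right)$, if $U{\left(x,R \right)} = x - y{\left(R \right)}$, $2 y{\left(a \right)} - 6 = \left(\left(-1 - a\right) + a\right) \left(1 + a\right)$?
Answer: $2898$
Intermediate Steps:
$y{\left(a \right)} = \frac{5}{2} - \frac{a}{2}$ ($y{\left(a \right)} = 3 + \frac{\left(\left(-1 - a\right) + a\right) \left(1 + a\right)}{2} = 3 + \frac{\left(-1\right) \left(1 + a\right)}{2} = 3 + \frac{-1 - a}{2} = 3 - \left(\frac{1}{2} + \frac{a}{2}\right) = \frac{5}{2} - \frac{a}{2}$)
$U{\left(x,R \right)} = - \frac{5}{2} + x + \frac{R}{2}$ ($U{\left(x,R \right)} = x - \left(\frac{5}{2} - \frac{R}{2}\right) = x + \left(- \frac{5}{2} + \frac{R}{2}\right) = - \frac{5}{2} + x + \frac{R}{2}$)
$U{\left(7,\frac{1}{5 + 0} \right)} \left(-14\right) \left(-45\right) = \left(- \frac{5}{2} + 7 + \frac{1}{2 \left(5 + 0\right)}\right) \left(-14\right) \left(-45\right) = \left(- \frac{5}{2} + 7 + \frac{1}{2 \cdot 5}\right) \left(-14\right) \left(-45\right) = \left(- \frac{5}{2} + 7 + \frac{1}{2} \cdot \frac{1}{5}\right) \left(-14\right) \left(-45\right) = \left(- \frac{5}{2} + 7 + \frac{1}{10}\right) \left(-14\right) \left(-45\right) = \frac{23}{5} \left(-14\right) \left(-45\right) = \left(- \frac{322}{5}\right) \left(-45\right) = 2898$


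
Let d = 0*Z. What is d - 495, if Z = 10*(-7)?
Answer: -495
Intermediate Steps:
Z = -70
d = 0 (d = 0*(-70) = 0)
d - 495 = 0 - 495 = -495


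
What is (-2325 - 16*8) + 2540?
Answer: 87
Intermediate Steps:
(-2325 - 16*8) + 2540 = (-2325 - 128) + 2540 = -2453 + 2540 = 87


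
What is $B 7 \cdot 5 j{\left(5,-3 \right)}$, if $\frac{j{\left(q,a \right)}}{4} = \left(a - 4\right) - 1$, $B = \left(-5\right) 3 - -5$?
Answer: $11200$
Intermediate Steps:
$B = -10$ ($B = -15 + 5 = -10$)
$j{\left(q,a \right)} = -20 + 4 a$ ($j{\left(q,a \right)} = 4 \left(\left(a - 4\right) - 1\right) = 4 \left(\left(-4 + a\right) - 1\right) = 4 \left(-5 + a\right) = -20 + 4 a$)
$B 7 \cdot 5 j{\left(5,-3 \right)} = - 10 \cdot 7 \cdot 5 \left(-20 + 4 \left(-3\right)\right) = - 10 \cdot 35 \left(-20 - 12\right) = - 10 \cdot 35 \left(-32\right) = \left(-10\right) \left(-1120\right) = 11200$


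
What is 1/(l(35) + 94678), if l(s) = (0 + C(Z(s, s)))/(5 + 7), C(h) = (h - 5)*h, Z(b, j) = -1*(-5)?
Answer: 1/94678 ≈ 1.0562e-5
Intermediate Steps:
Z(b, j) = 5
C(h) = h*(-5 + h) (C(h) = (-5 + h)*h = h*(-5 + h))
l(s) = 0 (l(s) = (0 + 5*(-5 + 5))/(5 + 7) = (0 + 5*0)/12 = (0 + 0)/12 = (1/12)*0 = 0)
1/(l(35) + 94678) = 1/(0 + 94678) = 1/94678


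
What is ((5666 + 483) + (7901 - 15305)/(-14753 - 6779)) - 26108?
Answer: -107437446/5383 ≈ -19959.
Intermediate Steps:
((5666 + 483) + (7901 - 15305)/(-14753 - 6779)) - 26108 = (6149 - 7404/(-21532)) - 26108 = (6149 - 7404*(-1/21532)) - 26108 = (6149 + 1851/5383) - 26108 = 33101918/5383 - 26108 = -107437446/5383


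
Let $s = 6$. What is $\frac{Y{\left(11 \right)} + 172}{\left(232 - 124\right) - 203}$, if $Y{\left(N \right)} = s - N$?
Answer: $- \frac{167}{95} \approx -1.7579$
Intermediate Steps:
$Y{\left(N \right)} = 6 - N$
$\frac{Y{\left(11 \right)} + 172}{\left(232 - 124\right) - 203} = \frac{\left(6 - 11\right) + 172}{\left(232 - 124\right) - 203} = \frac{\left(6 - 11\right) + 172}{108 - 203} = \frac{-5 + 172}{-95} = 167 \left(- \frac{1}{95}\right) = - \frac{167}{95}$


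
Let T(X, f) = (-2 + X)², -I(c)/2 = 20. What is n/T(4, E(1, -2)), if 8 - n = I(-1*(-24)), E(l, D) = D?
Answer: 12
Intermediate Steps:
I(c) = -40 (I(c) = -2*20 = -40)
n = 48 (n = 8 - 1*(-40) = 8 + 40 = 48)
n/T(4, E(1, -2)) = 48/((-2 + 4)²) = 48/(2²) = 48/4 = 48*(¼) = 12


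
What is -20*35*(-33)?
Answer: 23100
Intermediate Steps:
-20*35*(-33) = -700*(-33) = 23100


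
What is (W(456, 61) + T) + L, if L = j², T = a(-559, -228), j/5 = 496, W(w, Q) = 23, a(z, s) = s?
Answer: 6150195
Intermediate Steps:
j = 2480 (j = 5*496 = 2480)
T = -228
L = 6150400 (L = 2480² = 6150400)
(W(456, 61) + T) + L = (23 - 228) + 6150400 = -205 + 6150400 = 6150195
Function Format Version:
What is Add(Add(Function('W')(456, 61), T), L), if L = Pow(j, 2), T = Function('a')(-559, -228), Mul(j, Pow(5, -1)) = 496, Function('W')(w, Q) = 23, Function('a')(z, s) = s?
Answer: 6150195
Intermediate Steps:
j = 2480 (j = Mul(5, 496) = 2480)
T = -228
L = 6150400 (L = Pow(2480, 2) = 6150400)
Add(Add(Function('W')(456, 61), T), L) = Add(Add(23, -228), 6150400) = Add(-205, 6150400) = 6150195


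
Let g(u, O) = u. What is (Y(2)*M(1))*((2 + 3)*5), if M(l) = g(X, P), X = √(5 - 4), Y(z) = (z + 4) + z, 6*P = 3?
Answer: 200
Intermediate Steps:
P = ½ (P = (⅙)*3 = ½ ≈ 0.50000)
Y(z) = 4 + 2*z (Y(z) = (4 + z) + z = 4 + 2*z)
X = 1 (X = √1 = 1)
M(l) = 1
(Y(2)*M(1))*((2 + 3)*5) = ((4 + 2*2)*1)*((2 + 3)*5) = ((4 + 4)*1)*(5*5) = (8*1)*25 = 8*25 = 200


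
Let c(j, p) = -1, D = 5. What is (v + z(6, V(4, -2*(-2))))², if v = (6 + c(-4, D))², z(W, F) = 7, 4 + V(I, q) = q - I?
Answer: 1024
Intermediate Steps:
V(I, q) = -4 + q - I (V(I, q) = -4 + (q - I) = -4 + q - I)
v = 25 (v = (6 - 1)² = 5² = 25)
(v + z(6, V(4, -2*(-2))))² = (25 + 7)² = 32² = 1024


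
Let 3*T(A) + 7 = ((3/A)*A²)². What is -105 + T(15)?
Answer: 1703/3 ≈ 567.67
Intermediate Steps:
T(A) = -7/3 + 3*A² (T(A) = -7/3 + ((3/A)*A²)²/3 = -7/3 + (3*A)²/3 = -7/3 + (9*A²)/3 = -7/3 + 3*A²)
-105 + T(15) = -105 + (-7/3 + 3*15²) = -105 + (-7/3 + 3*225) = -105 + (-7/3 + 675) = -105 + 2018/3 = 1703/3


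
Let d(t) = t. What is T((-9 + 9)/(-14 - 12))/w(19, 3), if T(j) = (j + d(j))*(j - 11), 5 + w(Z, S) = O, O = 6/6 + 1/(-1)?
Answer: 0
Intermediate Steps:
O = 0 (O = 6*(⅙) + 1*(-1) = 1 - 1 = 0)
w(Z, S) = -5 (w(Z, S) = -5 + 0 = -5)
T(j) = 2*j*(-11 + j) (T(j) = (j + j)*(j - 11) = (2*j)*(-11 + j) = 2*j*(-11 + j))
T((-9 + 9)/(-14 - 12))/w(19, 3) = (2*((-9 + 9)/(-14 - 12))*(-11 + (-9 + 9)/(-14 - 12)))/(-5) = (2*(0/(-26))*(-11 + 0/(-26)))*(-⅕) = (2*(0*(-1/26))*(-11 + 0*(-1/26)))*(-⅕) = (2*0*(-11 + 0))*(-⅕) = (2*0*(-11))*(-⅕) = 0*(-⅕) = 0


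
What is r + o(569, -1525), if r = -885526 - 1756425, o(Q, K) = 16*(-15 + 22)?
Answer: -2641839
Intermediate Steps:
o(Q, K) = 112 (o(Q, K) = 16*7 = 112)
r = -2641951
r + o(569, -1525) = -2641951 + 112 = -2641839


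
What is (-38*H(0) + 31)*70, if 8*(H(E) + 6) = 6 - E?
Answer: 16135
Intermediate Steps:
H(E) = -21/4 - E/8 (H(E) = -6 + (6 - E)/8 = -6 + (3/4 - E/8) = -21/4 - E/8)
(-38*H(0) + 31)*70 = (-38*(-21/4 - 1/8*0) + 31)*70 = (-38*(-21/4 + 0) + 31)*70 = (-38*(-21/4) + 31)*70 = (399/2 + 31)*70 = (461/2)*70 = 16135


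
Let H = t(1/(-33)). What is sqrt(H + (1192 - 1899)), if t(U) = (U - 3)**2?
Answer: I*sqrt(759923)/33 ≈ 26.416*I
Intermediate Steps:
t(U) = (-3 + U)**2
H = 10000/1089 (H = (-3 + 1/(-33))**2 = (-3 - 1/33)**2 = (-100/33)**2 = 10000/1089 ≈ 9.1827)
sqrt(H + (1192 - 1899)) = sqrt(10000/1089 + (1192 - 1899)) = sqrt(10000/1089 - 707) = sqrt(-759923/1089) = I*sqrt(759923)/33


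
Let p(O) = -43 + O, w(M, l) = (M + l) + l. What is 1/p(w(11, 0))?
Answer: -1/32 ≈ -0.031250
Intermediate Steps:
w(M, l) = M + 2*l
1/p(w(11, 0)) = 1/(-43 + (11 + 2*0)) = 1/(-43 + (11 + 0)) = 1/(-43 + 11) = 1/(-32) = -1/32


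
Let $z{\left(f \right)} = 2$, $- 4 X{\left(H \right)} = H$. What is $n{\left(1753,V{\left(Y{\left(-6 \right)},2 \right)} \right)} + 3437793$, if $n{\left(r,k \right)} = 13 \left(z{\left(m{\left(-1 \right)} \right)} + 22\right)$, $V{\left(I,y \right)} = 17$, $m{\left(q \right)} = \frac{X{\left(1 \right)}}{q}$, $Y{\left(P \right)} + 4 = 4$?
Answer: $3438105$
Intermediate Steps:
$Y{\left(P \right)} = 0$ ($Y{\left(P \right)} = -4 + 4 = 0$)
$X{\left(H \right)} = - \frac{H}{4}$
$m{\left(q \right)} = - \frac{1}{4 q}$ ($m{\left(q \right)} = \frac{\left(- \frac{1}{4}\right) 1}{q} = - \frac{1}{4 q}$)
$n{\left(r,k \right)} = 312$ ($n{\left(r,k \right)} = 13 \left(2 + 22\right) = 13 \cdot 24 = 312$)
$n{\left(1753,V{\left(Y{\left(-6 \right)},2 \right)} \right)} + 3437793 = 312 + 3437793 = 3438105$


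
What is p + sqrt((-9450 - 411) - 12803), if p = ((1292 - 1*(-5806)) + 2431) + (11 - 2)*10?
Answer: 9619 + 2*I*sqrt(5666) ≈ 9619.0 + 150.55*I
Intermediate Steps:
p = 9619 (p = ((1292 + 5806) + 2431) + 9*10 = (7098 + 2431) + 90 = 9529 + 90 = 9619)
p + sqrt((-9450 - 411) - 12803) = 9619 + sqrt((-9450 - 411) - 12803) = 9619 + sqrt(-9861 - 12803) = 9619 + sqrt(-22664) = 9619 + 2*I*sqrt(5666)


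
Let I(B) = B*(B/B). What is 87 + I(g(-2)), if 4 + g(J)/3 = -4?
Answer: 63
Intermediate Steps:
g(J) = -24 (g(J) = -12 + 3*(-4) = -12 - 12 = -24)
I(B) = B (I(B) = B*1 = B)
87 + I(g(-2)) = 87 - 24 = 63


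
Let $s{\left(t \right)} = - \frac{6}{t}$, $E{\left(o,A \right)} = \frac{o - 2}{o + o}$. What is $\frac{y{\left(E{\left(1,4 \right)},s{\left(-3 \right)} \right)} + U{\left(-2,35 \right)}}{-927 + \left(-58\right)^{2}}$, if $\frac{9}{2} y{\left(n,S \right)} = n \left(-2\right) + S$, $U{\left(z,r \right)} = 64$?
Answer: $\frac{194}{7311} \approx 0.026535$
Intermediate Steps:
$E{\left(o,A \right)} = \frac{-2 + o}{2 o}$
$y{\left(n,S \right)} = - \frac{4 n}{9} + \frac{2 S}{9}$ ($y{\left(n,S \right)} = \frac{2 \left(n \left(-2\right) + S\right)}{9} = \frac{2 \left(- 2 n + S\right)}{9} = \frac{2 \left(S - 2 n\right)}{9} = - \frac{4 n}{9} + \frac{2 S}{9}$)
$\frac{y{\left(E{\left(1,4 \right)},s{\left(-3 \right)} \right)} + U{\left(-2,35 \right)}}{-927 + \left(-58\right)^{2}} = \frac{\left(- \frac{4 \frac{-2 + 1}{2 \cdot 1}}{9} + \frac{2 \left(- \frac{6}{-3}\right)}{9}\right) + 64}{-927 + \left(-58\right)^{2}} = \frac{\left(- \frac{4 \cdot \frac{1}{2} \cdot 1 \left(-1\right)}{9} + \frac{2 \left(\left(-6\right) \left(- \frac{1}{3}\right)\right)}{9}\right) + 64}{-927 + 3364} = \frac{\left(\left(- \frac{4}{9}\right) \left(- \frac{1}{2}\right) + \frac{2}{9} \cdot 2\right) + 64}{2437} = \left(\left(\frac{2}{9} + \frac{4}{9}\right) + 64\right) \frac{1}{2437} = \left(\frac{2}{3} + 64\right) \frac{1}{2437} = \frac{194}{3} \cdot \frac{1}{2437} = \frac{194}{7311}$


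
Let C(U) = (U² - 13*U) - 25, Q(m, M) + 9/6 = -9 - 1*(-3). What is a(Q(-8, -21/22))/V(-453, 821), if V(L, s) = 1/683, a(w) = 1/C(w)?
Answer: 2732/515 ≈ 5.3049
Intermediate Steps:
Q(m, M) = -15/2 (Q(m, M) = -3/2 + (-9 - 1*(-3)) = -3/2 + (-9 + 3) = -3/2 - 6 = -15/2)
C(U) = -25 + U² - 13*U
a(w) = 1/(-25 + w² - 13*w)
V(L, s) = 1/683
a(Q(-8, -21/22))/V(-453, 821) = 1/((-25 + (-15/2)² - 13*(-15/2))*(1/683)) = 683/(-25 + 225/4 + 195/2) = 683/(515/4) = (4/515)*683 = 2732/515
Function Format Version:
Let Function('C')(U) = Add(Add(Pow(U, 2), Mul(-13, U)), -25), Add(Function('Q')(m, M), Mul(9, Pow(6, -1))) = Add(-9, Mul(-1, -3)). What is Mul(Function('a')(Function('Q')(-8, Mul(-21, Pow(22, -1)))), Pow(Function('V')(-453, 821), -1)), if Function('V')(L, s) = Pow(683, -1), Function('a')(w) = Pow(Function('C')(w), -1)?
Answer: Rational(2732, 515) ≈ 5.3049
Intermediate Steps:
Function('Q')(m, M) = Rational(-15, 2) (Function('Q')(m, M) = Add(Rational(-3, 2), Add(-9, Mul(-1, -3))) = Add(Rational(-3, 2), Add(-9, 3)) = Add(Rational(-3, 2), -6) = Rational(-15, 2))
Function('C')(U) = Add(-25, Pow(U, 2), Mul(-13, U))
Function('a')(w) = Pow(Add(-25, Pow(w, 2), Mul(-13, w)), -1)
Function('V')(L, s) = Rational(1, 683)
Mul(Function('a')(Function('Q')(-8, Mul(-21, Pow(22, -1)))), Pow(Function('V')(-453, 821), -1)) = Mul(Pow(Add(-25, Pow(Rational(-15, 2), 2), Mul(-13, Rational(-15, 2))), -1), Pow(Rational(1, 683), -1)) = Mul(Pow(Add(-25, Rational(225, 4), Rational(195, 2)), -1), 683) = Mul(Pow(Rational(515, 4), -1), 683) = Mul(Rational(4, 515), 683) = Rational(2732, 515)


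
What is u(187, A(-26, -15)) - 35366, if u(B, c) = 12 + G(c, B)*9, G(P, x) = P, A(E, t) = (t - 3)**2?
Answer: -32438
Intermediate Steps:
A(E, t) = (-3 + t)**2
u(B, c) = 12 + 9*c (u(B, c) = 12 + c*9 = 12 + 9*c)
u(187, A(-26, -15)) - 35366 = (12 + 9*(-3 - 15)**2) - 35366 = (12 + 9*(-18)**2) - 35366 = (12 + 9*324) - 35366 = (12 + 2916) - 35366 = 2928 - 35366 = -32438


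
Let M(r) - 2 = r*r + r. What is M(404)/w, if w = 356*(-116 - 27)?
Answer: -81811/25454 ≈ -3.2141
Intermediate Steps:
w = -50908 (w = 356*(-143) = -50908)
M(r) = 2 + r + r**2 (M(r) = 2 + (r*r + r) = 2 + (r**2 + r) = 2 + (r + r**2) = 2 + r + r**2)
M(404)/w = (2 + 404 + 404**2)/(-50908) = (2 + 404 + 163216)*(-1/50908) = 163622*(-1/50908) = -81811/25454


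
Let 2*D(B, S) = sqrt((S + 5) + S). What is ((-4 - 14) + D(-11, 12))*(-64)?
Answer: 1152 - 32*sqrt(29) ≈ 979.67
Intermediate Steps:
D(B, S) = sqrt(5 + 2*S)/2 (D(B, S) = sqrt((S + 5) + S)/2 = sqrt((5 + S) + S)/2 = sqrt(5 + 2*S)/2)
((-4 - 14) + D(-11, 12))*(-64) = ((-4 - 14) + sqrt(5 + 2*12)/2)*(-64) = (-18 + sqrt(5 + 24)/2)*(-64) = (-18 + sqrt(29)/2)*(-64) = 1152 - 32*sqrt(29)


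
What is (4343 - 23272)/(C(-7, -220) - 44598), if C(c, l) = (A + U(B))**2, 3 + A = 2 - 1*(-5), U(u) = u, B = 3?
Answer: 18929/44549 ≈ 0.42490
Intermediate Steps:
A = 4 (A = -3 + (2 - 1*(-5)) = -3 + (2 + 5) = -3 + 7 = 4)
C(c, l) = 49 (C(c, l) = (4 + 3)**2 = 7**2 = 49)
(4343 - 23272)/(C(-7, -220) - 44598) = (4343 - 23272)/(49 - 44598) = -18929/(-44549) = -18929*(-1/44549) = 18929/44549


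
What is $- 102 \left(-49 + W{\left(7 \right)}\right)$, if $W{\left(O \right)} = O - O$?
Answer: $4998$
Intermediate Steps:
$W{\left(O \right)} = 0$
$- 102 \left(-49 + W{\left(7 \right)}\right) = - 102 \left(-49 + 0\right) = \left(-102\right) \left(-49\right) = 4998$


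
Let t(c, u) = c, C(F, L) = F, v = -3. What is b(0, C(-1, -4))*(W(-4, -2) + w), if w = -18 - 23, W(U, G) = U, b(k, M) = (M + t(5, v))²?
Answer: -720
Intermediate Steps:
b(k, M) = (5 + M)² (b(k, M) = (M + 5)² = (5 + M)²)
w = -41
b(0, C(-1, -4))*(W(-4, -2) + w) = (5 - 1)²*(-4 - 41) = 4²*(-45) = 16*(-45) = -720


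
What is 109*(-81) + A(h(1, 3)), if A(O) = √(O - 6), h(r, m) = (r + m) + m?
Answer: -8828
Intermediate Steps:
h(r, m) = r + 2*m (h(r, m) = (m + r) + m = r + 2*m)
A(O) = √(-6 + O)
109*(-81) + A(h(1, 3)) = 109*(-81) + √(-6 + (1 + 2*3)) = -8829 + √(-6 + (1 + 6)) = -8829 + √(-6 + 7) = -8829 + √1 = -8829 + 1 = -8828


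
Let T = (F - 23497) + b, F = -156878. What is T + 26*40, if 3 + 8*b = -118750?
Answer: -1553433/8 ≈ -1.9418e+5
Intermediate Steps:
b = -118753/8 (b = -3/8 + (1/8)*(-118750) = -3/8 - 59375/4 = -118753/8 ≈ -14844.)
T = -1561753/8 (T = (-156878 - 23497) - 118753/8 = -180375 - 118753/8 = -1561753/8 ≈ -1.9522e+5)
T + 26*40 = -1561753/8 + 26*40 = -1561753/8 + 1040 = -1553433/8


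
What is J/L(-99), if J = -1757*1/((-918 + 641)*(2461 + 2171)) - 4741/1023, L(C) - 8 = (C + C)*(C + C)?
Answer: -184279061/1559656672608 ≈ -0.00011815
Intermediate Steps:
L(C) = 8 + 4*C² (L(C) = 8 + (C + C)*(C + C) = 8 + (2*C)*(2*C) = 8 + 4*C²)
J = -184279061/39774984 (J = -1757/(4632*(-277)) - 4741*1/1023 = -1757/(-1283064) - 431/93 = -1757*(-1/1283064) - 431/93 = 1757/1283064 - 431/93 = -184279061/39774984 ≈ -4.6330)
J/L(-99) = -184279061/(39774984*(8 + 4*(-99)²)) = -184279061/(39774984*(8 + 4*9801)) = -184279061/(39774984*(8 + 39204)) = -184279061/39774984/39212 = -184279061/39774984*1/39212 = -184279061/1559656672608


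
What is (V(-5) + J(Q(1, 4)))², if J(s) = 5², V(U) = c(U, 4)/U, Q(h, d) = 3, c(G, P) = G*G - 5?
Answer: 441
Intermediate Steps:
c(G, P) = -5 + G² (c(G, P) = G² - 5 = -5 + G²)
V(U) = (-5 + U²)/U
J(s) = 25
(V(-5) + J(Q(1, 4)))² = ((-5 - 5/(-5)) + 25)² = ((-5 - 5*(-⅕)) + 25)² = ((-5 + 1) + 25)² = (-4 + 25)² = 21² = 441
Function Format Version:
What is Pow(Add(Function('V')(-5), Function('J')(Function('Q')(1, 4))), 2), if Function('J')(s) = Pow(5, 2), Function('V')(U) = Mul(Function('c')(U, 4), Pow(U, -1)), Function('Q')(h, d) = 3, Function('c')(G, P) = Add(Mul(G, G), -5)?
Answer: 441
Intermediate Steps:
Function('c')(G, P) = Add(-5, Pow(G, 2)) (Function('c')(G, P) = Add(Pow(G, 2), -5) = Add(-5, Pow(G, 2)))
Function('V')(U) = Mul(Pow(U, -1), Add(-5, Pow(U, 2))) (Function('V')(U) = Mul(Add(-5, Pow(U, 2)), Pow(U, -1)) = Mul(Pow(U, -1), Add(-5, Pow(U, 2))))
Function('J')(s) = 25
Pow(Add(Function('V')(-5), Function('J')(Function('Q')(1, 4))), 2) = Pow(Add(Add(-5, Mul(-5, Pow(-5, -1))), 25), 2) = Pow(Add(Add(-5, Mul(-5, Rational(-1, 5))), 25), 2) = Pow(Add(Add(-5, 1), 25), 2) = Pow(Add(-4, 25), 2) = Pow(21, 2) = 441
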